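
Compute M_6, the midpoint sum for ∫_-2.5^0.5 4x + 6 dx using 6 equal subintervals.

Δx = (0.5 − (-2.5))/6 = 0.5.
Midpoints: -2.25, -1.75, -1.25, -0.75, -0.25, 0.25.
f(-2.25) = -3, f(-1.75) = -1, f(-1.25) = 1, f(-0.75) = 3, f(-0.25) = 5, f(0.25) = 7.
Sum = Δx · [f(-2.25) + f(-1.75) + f(-1.25) + ...].
Sum = 6.

6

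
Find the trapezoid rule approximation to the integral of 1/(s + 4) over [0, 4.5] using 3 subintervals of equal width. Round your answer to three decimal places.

Δs = (4.5 − 0)/3 = 1.5.
f(0) = 0.25, f(1.5) = 2/11, f(3) = 1/7, f(4.5) = 2/17.
T_3 = (Δs/2)·[f(s_0) + 2f(s_1) + 2f(s_2) + f(s_3)].
Sum ≈ 0.763.

0.763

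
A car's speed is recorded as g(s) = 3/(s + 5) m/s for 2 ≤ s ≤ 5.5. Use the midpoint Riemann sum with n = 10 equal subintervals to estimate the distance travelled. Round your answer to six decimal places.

1.216222

Δs = (5.5 − 2)/10 = 0.35.
Midpoints: 2.175, 2.525, 2.875, 3.225, 3.575, 3.925, 4.275, 4.625, 4.975, 5.325.
g(2.175) = 120/287, g(2.525) = 120/301, g(2.875) = 8/21, g(3.225) = 120/329, g(3.575) = 120/343, g(3.925) = 40/119, g(4.275) = 120/371, g(4.625) = 24/77, g(4.975) = 40/133, g(5.325) = 120/413.
Sum = Δs · [g(2.175) + g(2.525) + g(2.875) + ...].
Sum ≈ 1.216222.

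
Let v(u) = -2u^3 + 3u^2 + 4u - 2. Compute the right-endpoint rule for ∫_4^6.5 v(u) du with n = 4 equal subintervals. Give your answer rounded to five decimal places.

-614.95117

Δu = (6.5 − 4)/4 = 0.625.
Right endpoints: 4.625, 5.25, 5.875, 6.5.
v(4.625) = -117.19140625, v(5.25) = -187.71875, v(5.875) = -280.51171875, v(6.5) = -398.5.
Sum = Δu · [v(4.625) + v(5.25) + v(5.875) + v(6.5)].
Sum ≈ -614.95117.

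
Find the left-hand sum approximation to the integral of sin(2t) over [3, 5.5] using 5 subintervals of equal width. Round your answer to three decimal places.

0.618

Δt = (5.5 − 3)/5 = 0.5.
Left endpoints: 3, 3.5, 4, 4.5, 5.
f(3) ≈ -0.279, f(3.5) ≈ 0.657, f(4) ≈ 0.989, f(4.5) ≈ 0.412, f(5) ≈ -0.544.
Sum = Δt · [f(3) + f(3.5) + f(4) + f(4.5) + f(5)].
Sum ≈ 0.618.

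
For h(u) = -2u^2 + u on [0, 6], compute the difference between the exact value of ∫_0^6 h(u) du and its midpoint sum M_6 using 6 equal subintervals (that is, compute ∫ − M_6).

Exact integral: ∫_0^6 h(u) du = -126.
M_6 = -125.
Error = -126 − (-125) = -1.

-1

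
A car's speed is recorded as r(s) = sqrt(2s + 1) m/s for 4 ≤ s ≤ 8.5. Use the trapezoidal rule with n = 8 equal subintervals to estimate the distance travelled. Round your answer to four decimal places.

Δs = (8.5 − 4)/8 = 0.5625.
r(4) ≈ 3.0000, r(4.5625) ≈ 3.1820, r(5.125) ≈ 3.3541, r(5.6875) ≈ 3.5178, r(6.25) ≈ 3.6742, r(6.8125) ≈ 3.8243, r(7.375) ≈ 3.9686, r(7.9375) ≈ 4.1079, r(8.5) ≈ 4.2426.
T_8 = (Δs/2)·[r(s_0) + 2r(s_1) + ... + 2r(s_{7}) + r(s_8)].
Sum ≈ 16.4533.

16.4533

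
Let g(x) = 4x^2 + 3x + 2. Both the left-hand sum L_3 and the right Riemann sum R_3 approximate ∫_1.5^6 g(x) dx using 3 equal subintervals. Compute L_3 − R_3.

-222.75

L_3 = 238.5.
R_3 = 461.25.
L_3 − R_3 = -222.75.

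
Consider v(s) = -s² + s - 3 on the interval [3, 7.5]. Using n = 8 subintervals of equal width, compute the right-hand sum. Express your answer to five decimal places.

-133.76074

Δs = (7.5 − 3)/8 = 0.5625.
Right endpoints: 3.5625, 4.125, 4.6875, 5.25, 5.8125, 6.375, 6.9375, 7.5.
v(3.5625) = -12.12890625, v(4.125) = -15.890625, v(4.6875) = -20.28515625, v(5.25) = -25.3125, v(5.8125) = -30.97265625, v(6.375) = -37.265625, v(6.9375) = -44.19140625, v(7.5) = -51.75.
Sum = Δs · [v(3.5625) + v(4.125) + v(4.6875) + ...].
Sum ≈ -133.76074.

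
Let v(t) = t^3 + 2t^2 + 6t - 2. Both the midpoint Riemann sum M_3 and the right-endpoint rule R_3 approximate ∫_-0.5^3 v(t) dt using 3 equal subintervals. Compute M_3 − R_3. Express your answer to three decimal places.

M_3 ≈ 55.28501.
R_3 ≈ 100.41435.
M_3 − R_3 ≈ -45.129.

-45.129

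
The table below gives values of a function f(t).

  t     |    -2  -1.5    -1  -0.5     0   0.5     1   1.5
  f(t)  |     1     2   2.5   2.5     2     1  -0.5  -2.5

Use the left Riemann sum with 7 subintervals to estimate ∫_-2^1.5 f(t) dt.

Δt = 0.5.
Sum = 0.5·[1 + 2 + 2.5 + 2.5 + 2 + 1 + (-0.5)] = 5.25.

5.25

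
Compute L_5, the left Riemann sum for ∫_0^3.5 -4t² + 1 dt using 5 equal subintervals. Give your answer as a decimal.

Δt = (3.5 − 0)/5 = 0.7.
Left endpoints: 0, 0.7, 1.4, 2.1, 2.8.
f(0) = 1, f(0.7) = -0.96, f(1.4) = -6.84, f(2.1) = -16.64, f(2.8) = -30.36.
Sum = Δt · [f(0) + f(0.7) + f(1.4) + f(2.1) + f(2.8)].
Sum = -37.66.

-37.66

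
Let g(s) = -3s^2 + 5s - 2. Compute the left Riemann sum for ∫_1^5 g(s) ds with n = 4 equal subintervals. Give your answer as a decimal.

-48

Δs = (5 − 1)/4 = 1.
Left endpoints: 1, 2, 3, 4.
g(1) = 0, g(2) = -4, g(3) = -14, g(4) = -30.
Sum = Δs · [g(1) + g(2) + g(3) + g(4)].
Sum = -48.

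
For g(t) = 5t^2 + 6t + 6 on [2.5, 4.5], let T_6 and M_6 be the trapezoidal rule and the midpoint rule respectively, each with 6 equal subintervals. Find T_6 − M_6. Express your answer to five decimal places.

0.27778

T_6 ≈ 180.0185185.
M_6 ≈ 179.7407407.
T_6 − M_6 ≈ 0.27778.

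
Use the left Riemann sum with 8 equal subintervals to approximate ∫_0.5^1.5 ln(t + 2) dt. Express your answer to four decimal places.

1.0728

Δt = (1.5 − 0.5)/8 = 0.125.
Left endpoints: 0.5, 0.625, 0.75, 0.875, 1, 1.125, 1.25, 1.375.
f(0.5) ≈ 0.9163, f(0.625) ≈ 0.9651, f(0.75) ≈ 1.0116, f(0.875) ≈ 1.0561, f(1) ≈ 1.0986, f(1.125) ≈ 1.1394, f(1.25) ≈ 1.1787, f(1.375) ≈ 1.2164.
Sum = Δt · [f(0.5) + f(0.625) + f(0.75) + ...].
Sum ≈ 1.0728.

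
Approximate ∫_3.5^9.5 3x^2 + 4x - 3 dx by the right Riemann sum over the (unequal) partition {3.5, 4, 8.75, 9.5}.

1502.828125

Subinterval widths: 0.5, 4.75, 0.75.
Right endpoints: 4, 8.75, 9.5.
f(4) = 61, f(8.75) = 261.6875, f(9.5) = 305.75.
Sum = Σ Δx_i · f(x_i).
Sum = 1502.828125.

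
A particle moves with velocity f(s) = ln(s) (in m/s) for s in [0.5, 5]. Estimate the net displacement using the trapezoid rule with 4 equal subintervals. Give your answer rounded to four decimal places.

Δs = (5 − 0.5)/4 = 1.125.
f(0.5) ≈ -0.6931, f(1.625) ≈ 0.4855, f(2.75) ≈ 1.0116, f(3.875) ≈ 1.3545, f(5) ≈ 1.6094.
T_4 = (Δs/2)·[f(s_0) + 2f(s_1) + 2f(s_2) + 2f(s_3) + f(s_4)].
Sum ≈ 3.7235.

3.7235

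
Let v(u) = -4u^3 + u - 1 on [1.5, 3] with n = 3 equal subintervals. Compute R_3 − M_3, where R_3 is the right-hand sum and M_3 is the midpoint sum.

-25.78125

R_3 = -99.
M_3 = -73.21875.
R_3 − M_3 = -25.78125.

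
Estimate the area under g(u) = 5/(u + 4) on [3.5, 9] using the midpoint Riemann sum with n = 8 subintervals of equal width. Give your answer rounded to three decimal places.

Δu = (9 − 3.5)/8 = 0.6875.
Midpoints: 3.84375, 4.53125, 5.21875, 5.90625, 6.59375, 7.28125, 7.96875, 8.65625.
g(3.84375) = 160/251, g(4.53125) = 160/273, g(5.21875) = 32/59, g(5.90625) = 160/317, g(6.59375) = 160/339, g(7.28125) = 160/361, g(7.96875) = 160/383, g(8.65625) = 32/81.
Sum = Δu · [g(3.84375) + g(4.53125) + g(5.21875) + ...].
Sum ≈ 2.749.

2.749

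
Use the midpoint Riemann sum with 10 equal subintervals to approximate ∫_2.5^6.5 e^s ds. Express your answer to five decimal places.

648.62631

Δs = (6.5 − 2.5)/10 = 0.4.
Midpoints: 2.7, 3.1, 3.5, 3.9, 4.3, 4.7, 5.1, 5.5, 5.9, 6.3.
f(2.7) ≈ 14.87973, f(3.1) ≈ 22.19795, f(3.5) ≈ 33.11545, f(3.9) ≈ 49.40245, f(4.3) ≈ 73.69979, f(4.7) ≈ 109.94717, f(5.1) ≈ 164.02191, f(5.5) ≈ 244.69193, f(5.9) ≈ 365.03747, f(6.3) ≈ 544.57191.
Sum = Δs · [f(2.7) + f(3.1) + f(3.5) + ...].
Sum ≈ 648.62631.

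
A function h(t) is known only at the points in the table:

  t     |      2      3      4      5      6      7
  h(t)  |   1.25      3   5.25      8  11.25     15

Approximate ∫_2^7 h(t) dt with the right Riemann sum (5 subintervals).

Δt = 1.
Sum = 1·[3 + 5.25 + 8 + 11.25 + 15] = 42.5.

42.5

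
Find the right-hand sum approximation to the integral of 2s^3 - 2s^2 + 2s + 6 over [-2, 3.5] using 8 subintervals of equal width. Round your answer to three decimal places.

Δs = (3.5 − (-2))/8 = 0.6875.
Right endpoints: -1.3125, -0.625, 0.0625, 0.75, 1.4375, 2.125, 2.8125, 3.5.
f(-1.3125) = -9405/2048, f(-0.625) = 3.48046875, f(0.0625) = 12529/2048, f(0.75) = 7.21875, f(1.4375) = 21879/2048, f(2.125) = 20.41015625, f(2.8125) = 82533/2048, f(3.5) = 74.25.
Sum = Δs · [f(-1.3125) + f(-0.625) + f(0.0625) + ...].
Sum ≈ 108.534.

108.534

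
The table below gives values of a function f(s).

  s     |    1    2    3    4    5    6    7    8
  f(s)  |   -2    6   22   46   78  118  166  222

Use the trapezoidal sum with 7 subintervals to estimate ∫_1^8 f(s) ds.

Δs = 1.
T_7 = (1/2)·[(-2) + 2·6 + 2·22 + 2·46 + 2·78 + 2·118 + 2·166 + 222] = 546.

546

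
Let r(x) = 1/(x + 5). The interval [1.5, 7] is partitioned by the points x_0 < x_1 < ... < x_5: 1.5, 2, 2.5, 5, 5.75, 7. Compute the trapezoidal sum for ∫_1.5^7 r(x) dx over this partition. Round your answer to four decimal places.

Subinterval widths: 0.5, 0.5, 2.5, 0.75, 1.25.
r(1.5) = 2/13, r(2) = 1/7, r(2.5) = 2/15, r(5) = 0.1, r(5.75) = 4/43, r(7) = 1/12.
On each subinterval the trapezoid contributes (Δx_i/2)·[r(x_{i-1}) + r(x_i)].
Sum ≈ 0.6175.

0.6175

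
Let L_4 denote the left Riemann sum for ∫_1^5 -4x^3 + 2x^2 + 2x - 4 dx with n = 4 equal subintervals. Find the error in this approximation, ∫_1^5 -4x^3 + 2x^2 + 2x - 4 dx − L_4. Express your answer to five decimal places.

Exact integral: ∫_1^5 f(x) dx ≈ -533.3333333.
L_4 = -336.
Error ≈ -533.3333333 − (-336) ≈ -197.33333.

-197.33333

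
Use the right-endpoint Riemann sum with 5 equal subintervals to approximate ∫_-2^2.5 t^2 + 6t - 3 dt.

Δt = (2.5 − (-2))/5 = 0.9.
Right endpoints: -1.1, -0.2, 0.7, 1.6, 2.5.
f(-1.1) = -8.39, f(-0.2) = -4.16, f(0.7) = 1.69, f(1.6) = 9.16, f(2.5) = 18.25.
Sum = Δt · [f(-1.1) + f(-0.2) + f(0.7) + f(1.6) + f(2.5)].
Sum = 14.895.

14.895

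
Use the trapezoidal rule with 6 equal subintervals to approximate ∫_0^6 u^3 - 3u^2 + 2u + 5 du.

180

Δu = (6 − 0)/6 = 1.
f(0) = 5, f(1) = 5, f(2) = 5, f(3) = 11, f(4) = 29, f(5) = 65, f(6) = 125.
T_6 = (Δu/2)·[f(u_0) + 2f(u_1) + ... + 2f(u_{5}) + f(u_6)].
Sum = 180.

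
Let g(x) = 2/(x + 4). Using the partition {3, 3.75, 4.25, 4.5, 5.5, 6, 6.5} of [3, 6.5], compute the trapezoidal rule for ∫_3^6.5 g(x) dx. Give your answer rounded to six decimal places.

Subinterval widths: 0.75, 0.5, 0.25, 1, 0.5, 0.5.
g(3) = 2/7, g(3.75) = 8/31, g(4.25) = 8/33, g(4.5) = 4/17, g(5.5) = 4/19, g(6) = 0.2, g(6.5) = 4/21.
On each subinterval the trapezoid contributes (Δx_i/2)·[g(x_{i-1}) + g(x_i)].
Sum ≈ 0.811915.

0.811915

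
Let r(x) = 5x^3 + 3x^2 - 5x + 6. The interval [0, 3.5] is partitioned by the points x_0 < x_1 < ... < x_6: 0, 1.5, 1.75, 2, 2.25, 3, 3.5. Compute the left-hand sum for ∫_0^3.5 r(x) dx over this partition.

Subinterval widths: 1.5, 0.25, 0.25, 0.25, 0.75, 0.5.
Left endpoints: 0, 1.5, 1.75, 2, 2.25, 3.
r(0) = 6, r(1.5) = 22.125, r(1.75) = 33.234375, r(2) = 48, r(2.25) = 66.890625, r(3) = 153.
Sum = Σ Δx_i · r(x_i).
Sum = 161.5078125.

161.5078125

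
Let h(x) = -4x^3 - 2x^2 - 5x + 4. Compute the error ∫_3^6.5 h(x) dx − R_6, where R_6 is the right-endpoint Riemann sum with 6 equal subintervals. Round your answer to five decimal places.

325.10706

Exact integral: ∫_3^6.5 h(x) dx ≈ -1938.2708333.
R_6 ≈ -2263.3778935.
Error ≈ -1938.2708333 − (-2263.3778935) ≈ 325.10706.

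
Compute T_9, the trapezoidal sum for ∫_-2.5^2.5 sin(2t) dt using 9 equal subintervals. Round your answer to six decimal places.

Δt = (2.5 − (-2.5))/9 = 5/9.
f(-2.5) ≈ 0.958924, f(-35/18) ≈ 0.679658, f(-25/18) ≈ -0.355842, f(-5/6) ≈ -0.995408, f(-5/18) ≈ -0.527415, f(5/18) ≈ 0.527415, f(5/6) ≈ 0.995408, f(25/18) ≈ 0.355842, f(35/18) ≈ -0.679658, f(2.5) ≈ -0.958924.
T_9 = (Δt/2)·[f(t_0) + 2f(t_1) + ... + 2f(t_{8}) + f(t_9)].
Sum ≈ 0.000000.

0.000000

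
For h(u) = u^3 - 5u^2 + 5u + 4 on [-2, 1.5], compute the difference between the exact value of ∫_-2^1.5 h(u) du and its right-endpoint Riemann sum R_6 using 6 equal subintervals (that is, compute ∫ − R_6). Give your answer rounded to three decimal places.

Exact integral: ∫_-2^1.5 h(u) du ≈ -12.06771.
R_6 ≈ -2.23510.
Error ≈ -12.06771 − (-2.23510) ≈ -9.833.

-9.833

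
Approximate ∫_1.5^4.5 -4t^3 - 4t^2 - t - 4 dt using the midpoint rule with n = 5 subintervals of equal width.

-539.4

Δt = (4.5 − 1.5)/5 = 0.6.
Midpoints: 1.8, 2.4, 3, 3.6, 4.2.
f(1.8) = -42.088, f(2.4) = -84.736, f(3) = -151, f(3.6) = -246.064, f(4.2) = -375.112.
Sum = Δt · [f(1.8) + f(2.4) + f(3) + f(3.6) + f(4.2)].
Sum = -539.4.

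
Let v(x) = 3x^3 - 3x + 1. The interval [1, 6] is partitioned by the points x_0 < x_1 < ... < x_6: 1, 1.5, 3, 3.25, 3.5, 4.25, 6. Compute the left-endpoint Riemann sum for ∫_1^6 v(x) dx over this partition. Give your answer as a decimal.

524.046875

Subinterval widths: 0.5, 1.5, 0.25, 0.25, 0.75, 1.75.
Left endpoints: 1, 1.5, 3, 3.25, 3.5, 4.25.
v(1) = 1, v(1.5) = 6.625, v(3) = 73, v(3.25) = 94.234375, v(3.5) = 119.125, v(4.25) = 218.546875.
Sum = Σ Δx_i · v(x_i).
Sum = 524.046875.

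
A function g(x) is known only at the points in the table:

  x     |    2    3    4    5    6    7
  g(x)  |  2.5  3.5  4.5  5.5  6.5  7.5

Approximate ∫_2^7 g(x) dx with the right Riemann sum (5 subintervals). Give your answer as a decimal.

Δx = 1.
Sum = 1·[3.5 + 4.5 + 5.5 + 6.5 + 7.5] = 27.5.

27.5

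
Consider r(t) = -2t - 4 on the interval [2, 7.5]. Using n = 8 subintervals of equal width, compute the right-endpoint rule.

Δt = (7.5 − 2)/8 = 0.6875.
Right endpoints: 2.6875, 3.375, 4.0625, 4.75, 5.4375, 6.125, 6.8125, 7.5.
r(2.6875) = -9.375, r(3.375) = -10.75, r(4.0625) = -12.125, r(4.75) = -13.5, r(5.4375) = -14.875, r(6.125) = -16.25, r(6.8125) = -17.625, r(7.5) = -19.
Sum = Δt · [r(2.6875) + r(3.375) + r(4.0625) + ...].
Sum = -78.03125.

-78.03125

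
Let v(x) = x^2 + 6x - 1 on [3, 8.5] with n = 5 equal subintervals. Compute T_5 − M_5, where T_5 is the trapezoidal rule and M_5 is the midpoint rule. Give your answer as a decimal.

1.66375

T_5 = 381.0675.
M_5 = 379.40375.
T_5 − M_5 = 1.66375.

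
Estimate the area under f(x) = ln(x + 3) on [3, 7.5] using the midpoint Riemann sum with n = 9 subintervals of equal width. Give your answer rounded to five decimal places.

9.43963

Δx = (7.5 − 3)/9 = 0.5.
Midpoints: 3.25, 3.75, 4.25, 4.75, 5.25, 5.75, 6.25, 6.75, 7.25.
f(3.25) ≈ 1.83258, f(3.75) ≈ 1.90954, f(4.25) ≈ 1.98100, f(4.75) ≈ 2.04769, f(5.25) ≈ 2.11021, f(5.75) ≈ 2.16905, f(6.25) ≈ 2.22462, f(6.75) ≈ 2.27727, f(7.25) ≈ 2.32728.
Sum = Δx · [f(3.25) + f(3.75) + f(4.25) + ...].
Sum ≈ 9.43963.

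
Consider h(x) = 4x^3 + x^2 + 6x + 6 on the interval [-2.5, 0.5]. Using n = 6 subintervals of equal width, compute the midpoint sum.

-33.0625

Δx = (0.5 − (-2.5))/6 = 0.5.
Midpoints: -2.25, -1.75, -1.25, -0.75, -0.25, 0.25.
h(-2.25) = -48, h(-1.75) = -22.875, h(-1.25) = -7.75, h(-0.75) = 0.375, h(-0.25) = 4.5, h(0.25) = 7.625.
Sum = Δx · [h(-2.25) + h(-1.75) + h(-1.25) + ...].
Sum = -33.0625.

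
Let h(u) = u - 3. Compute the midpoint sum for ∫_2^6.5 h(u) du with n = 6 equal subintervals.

5.625

Δu = (6.5 − 2)/6 = 0.75.
Midpoints: 2.375, 3.125, 3.875, 4.625, 5.375, 6.125.
h(2.375) = -0.625, h(3.125) = 0.125, h(3.875) = 0.875, h(4.625) = 1.625, h(5.375) = 2.375, h(6.125) = 3.125.
Sum = Δu · [h(2.375) + h(3.125) + h(3.875) + ...].
Sum = 5.625.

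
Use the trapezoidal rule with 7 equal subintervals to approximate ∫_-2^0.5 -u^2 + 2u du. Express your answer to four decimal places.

-6.5115

Δu = (0.5 − (-2))/7 = 5/14.
f(-2) = -8, f(-23/14) = -1173/196, f(-9/7) = -207/49, f(-13/14) = -533/196, f(-4/7) = -72/49, f(-3/14) = -93/196, f(1/7) = 13/49, f(0.5) = 0.75.
T_7 = (Δu/2)·[f(u_0) + 2f(u_1) + ... + 2f(u_{6}) + f(u_7)].
Sum ≈ -6.5115.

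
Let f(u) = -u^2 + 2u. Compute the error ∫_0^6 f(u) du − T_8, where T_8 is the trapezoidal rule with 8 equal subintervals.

Exact integral: ∫_0^6 f(u) du = -36.
T_8 = -36.5625.
Error = -36 − (-36.5625) = 0.5625.

0.5625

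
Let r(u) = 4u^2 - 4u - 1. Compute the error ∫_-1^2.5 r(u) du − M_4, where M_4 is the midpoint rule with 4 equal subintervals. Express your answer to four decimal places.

Exact integral: ∫_-1^2.5 r(u) du ≈ 8.166667.
M_4 = 7.2734375.
Error ≈ 8.166667 − 7.2734375 ≈ 0.8932.

0.8932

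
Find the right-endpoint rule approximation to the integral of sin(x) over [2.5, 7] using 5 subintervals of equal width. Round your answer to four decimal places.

-1.4223

Δx = (7 − 2.5)/5 = 0.9.
Right endpoints: 3.4, 4.3, 5.2, 6.1, 7.
f(3.4) ≈ -0.2555, f(4.3) ≈ -0.9162, f(5.2) ≈ -0.8835, f(6.1) ≈ -0.1822, f(7) ≈ 0.6570.
Sum = Δx · [f(3.4) + f(4.3) + f(5.2) + f(6.1) + f(7)].
Sum ≈ -1.4223.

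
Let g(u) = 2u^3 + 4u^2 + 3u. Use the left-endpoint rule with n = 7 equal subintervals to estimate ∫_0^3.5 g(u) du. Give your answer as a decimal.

116.375

Δu = (3.5 − 0)/7 = 0.5.
Left endpoints: 0, 0.5, 1, 1.5, 2, 2.5, 3.
g(0) = 0, g(0.5) = 2.75, g(1) = 9, g(1.5) = 20.25, g(2) = 38, g(2.5) = 63.75, g(3) = 99.
Sum = Δu · [g(0) + g(0.5) + g(1) + ...].
Sum = 116.375.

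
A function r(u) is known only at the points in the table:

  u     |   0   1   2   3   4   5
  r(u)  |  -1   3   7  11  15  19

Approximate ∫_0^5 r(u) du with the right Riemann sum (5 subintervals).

Δu = 1.
Sum = 1·[3 + 7 + 11 + 15 + 19] = 55.

55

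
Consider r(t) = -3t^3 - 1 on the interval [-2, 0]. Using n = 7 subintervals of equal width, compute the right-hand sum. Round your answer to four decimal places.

6.8163

Δt = (0 − (-2))/7 = 2/7.
Right endpoints: -12/7, -10/7, -8/7, -6/7, -4/7, -2/7, 0.
r(-12/7) = 4841/343, r(-10/7) = 2657/343, r(-8/7) = 1193/343, r(-6/7) = 305/343, r(-4/7) = -151/343, r(-2/7) = -319/343, r(0) = -1.
Sum = Δt · [r(-12/7) + r(-10/7) + r(-8/7) + ...].
Sum ≈ 6.8163.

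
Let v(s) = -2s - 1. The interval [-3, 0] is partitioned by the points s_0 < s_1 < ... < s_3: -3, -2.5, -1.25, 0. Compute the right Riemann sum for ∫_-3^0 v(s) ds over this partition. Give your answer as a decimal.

Subinterval widths: 0.5, 1.25, 1.25.
Right endpoints: -2.5, -1.25, 0.
v(-2.5) = 4, v(-1.25) = 1.5, v(0) = -1.
Sum = Σ Δs_i · v(s_i).
Sum = 2.625.

2.625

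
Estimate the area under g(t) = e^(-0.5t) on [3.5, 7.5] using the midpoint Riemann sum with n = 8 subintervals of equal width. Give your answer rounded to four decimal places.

Δt = (7.5 − 3.5)/8 = 0.5.
Midpoints: 3.75, 4.25, 4.75, 5.25, 5.75, 6.25, 6.75, 7.25.
g(3.75) ≈ 0.1534, g(4.25) ≈ 0.1194, g(4.75) ≈ 0.0930, g(5.25) ≈ 0.0724, g(5.75) ≈ 0.0564, g(6.25) ≈ 0.0439, g(6.75) ≈ 0.0342, g(7.25) ≈ 0.0266.
Sum = Δt · [g(3.75) + g(4.25) + g(4.75) + ...].
Sum ≈ 0.2997.

0.2997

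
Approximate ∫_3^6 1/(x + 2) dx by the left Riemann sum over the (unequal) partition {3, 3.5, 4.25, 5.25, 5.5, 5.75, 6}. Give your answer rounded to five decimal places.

Subinterval widths: 0.5, 0.75, 1, 0.25, 0.25, 0.25.
Left endpoints: 3, 3.5, 4.25, 5.25, 5.5, 5.75.
f(3) = 0.2, f(3.5) = 2/11, f(4.25) = 0.16, f(5.25) = 4/29, f(5.5) = 2/15, f(5.75) = 4/31.
Sum = Σ Δx_i · f(x_i).
Sum ≈ 0.49644.

0.49644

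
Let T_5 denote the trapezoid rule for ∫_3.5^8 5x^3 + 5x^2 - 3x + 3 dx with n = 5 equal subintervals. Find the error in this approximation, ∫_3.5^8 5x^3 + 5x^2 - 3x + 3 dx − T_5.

Exact integral: ∫_3.5^8 f(x) dx = 5650.171875.
T_5 = 5705.60625.
Error = 5650.171875 − 5705.60625 = -55.434375.

-55.434375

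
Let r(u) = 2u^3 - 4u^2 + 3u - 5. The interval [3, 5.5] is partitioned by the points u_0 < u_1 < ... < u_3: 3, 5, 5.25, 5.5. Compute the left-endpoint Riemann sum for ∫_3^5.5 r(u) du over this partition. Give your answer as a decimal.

131.4765625

Subinterval widths: 2, 0.25, 0.25.
Left endpoints: 3, 5, 5.25.
r(3) = 22, r(5) = 160, r(5.25) = 189.90625.
Sum = Σ Δu_i · r(u_i).
Sum = 131.4765625.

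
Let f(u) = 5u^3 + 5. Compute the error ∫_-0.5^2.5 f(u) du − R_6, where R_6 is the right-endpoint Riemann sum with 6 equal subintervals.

-21.5625

Exact integral: ∫_-0.5^2.5 f(u) du = 63.75.
R_6 = 85.3125.
Error = 63.75 − 85.3125 = -21.5625.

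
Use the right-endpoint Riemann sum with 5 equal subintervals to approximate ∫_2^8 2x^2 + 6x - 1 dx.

606.48

Δx = (8 − 2)/5 = 1.2.
Right endpoints: 3.2, 4.4, 5.6, 6.8, 8.
f(3.2) = 38.68, f(4.4) = 64.12, f(5.6) = 95.32, f(6.8) = 132.28, f(8) = 175.
Sum = Δx · [f(3.2) + f(4.4) + f(5.6) + f(6.8) + f(8)].
Sum = 606.48.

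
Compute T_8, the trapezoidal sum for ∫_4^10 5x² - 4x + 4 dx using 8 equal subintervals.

Δx = (10 − 4)/8 = 0.75.
f(4) = 68, f(4.75) = 97.8125, f(5.5) = 133.25, f(6.25) = 174.3125, f(7) = 221, f(7.75) = 273.3125, f(8.5) = 331.25, f(9.25) = 394.8125, f(10) = 464.
T_8 = (Δx/2)·[f(x_0) + 2f(x_1) + ... + 2f(x_{7}) + f(x_8)].
Sum = 1418.8125.

1418.8125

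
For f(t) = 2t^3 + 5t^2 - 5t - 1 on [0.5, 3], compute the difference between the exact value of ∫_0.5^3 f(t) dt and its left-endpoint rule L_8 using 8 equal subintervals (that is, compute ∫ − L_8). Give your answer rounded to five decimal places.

Exact integral: ∫_0.5^3 f(t) dt ≈ 60.8854167.
L_8 ≈ 48.2348633.
Error ≈ 60.8854167 − 48.2348633 ≈ 12.65055.

12.65055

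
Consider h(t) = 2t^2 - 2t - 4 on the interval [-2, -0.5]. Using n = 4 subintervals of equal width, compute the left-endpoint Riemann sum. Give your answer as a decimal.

5.0390625

Δt = (-0.5 − (-2))/4 = 0.375.
Left endpoints: -2, -1.625, -1.25, -0.875.
h(-2) = 8, h(-1.625) = 4.53125, h(-1.25) = 1.625, h(-0.875) = -0.71875.
Sum = Δt · [h(-2) + h(-1.625) + h(-1.25) + h(-0.875)].
Sum = 5.0390625.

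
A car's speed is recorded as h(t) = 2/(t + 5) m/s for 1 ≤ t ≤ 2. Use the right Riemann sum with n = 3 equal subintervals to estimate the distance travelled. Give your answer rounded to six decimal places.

0.300501

Δt = (2 − 1)/3 = 1/3.
Right endpoints: 4/3, 5/3, 2.
h(4/3) = 6/19, h(5/3) = 0.3, h(2) = 2/7.
Sum = Δt · [h(4/3) + h(5/3) + h(2)].
Sum ≈ 0.300501.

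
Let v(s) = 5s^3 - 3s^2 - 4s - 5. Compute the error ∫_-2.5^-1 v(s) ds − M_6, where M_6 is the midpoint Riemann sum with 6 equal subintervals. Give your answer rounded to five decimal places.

Exact integral: ∫_-2.5^-1 v(s) ds = -59.203125.
M_6 ≈ -58.9746094.
Error ≈ -59.203125 − (-58.9746094) ≈ -0.22852.

-0.22852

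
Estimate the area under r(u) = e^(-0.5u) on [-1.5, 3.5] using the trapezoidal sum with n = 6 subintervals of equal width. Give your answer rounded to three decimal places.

Δu = (3.5 − (-1.5))/6 = 5/6.
r(-1.5) ≈ 2.117, r(-2/3) ≈ 1.396, r(1/6) ≈ 0.920, r(1) ≈ 0.607, r(11/6) ≈ 0.400, r(8/3) ≈ 0.264, r(3.5) ≈ 0.174.
T_6 = (Δu/2)·[r(u_0) + 2r(u_1) + ... + 2r(u_{5}) + r(u_6)].
Sum ≈ 3.943.

3.943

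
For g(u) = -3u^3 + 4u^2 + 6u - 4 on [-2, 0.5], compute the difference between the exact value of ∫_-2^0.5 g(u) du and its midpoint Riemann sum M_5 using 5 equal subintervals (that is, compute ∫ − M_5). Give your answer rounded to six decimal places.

0.559896

Exact integral: ∫_-2^0.5 g(u) du ≈ 1.53645833.
M_5 = 0.9765625.
Error ≈ 1.53645833 − 0.9765625 ≈ 0.559896.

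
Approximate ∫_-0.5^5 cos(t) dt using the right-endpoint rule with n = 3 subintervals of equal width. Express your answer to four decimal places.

Δt = (5 − (-0.5))/3 = 11/6.
Right endpoints: 4/3, 19/6, 5.
f(4/3) ≈ 0.2352, f(19/6) ≈ -0.9997, f(5) ≈ 0.2837.
Sum = Δt · [f(4/3) + f(19/6) + f(5)].
Sum ≈ -0.8814.

-0.8814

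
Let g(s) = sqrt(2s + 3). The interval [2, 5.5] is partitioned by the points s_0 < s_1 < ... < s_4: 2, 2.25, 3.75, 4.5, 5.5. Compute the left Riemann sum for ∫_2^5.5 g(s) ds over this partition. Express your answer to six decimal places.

Subinterval widths: 0.25, 1.5, 0.75, 1.
Left endpoints: 2, 2.25, 3.75, 4.5.
g(2) ≈ 2.645751, g(2.25) ≈ 2.738613, g(3.75) ≈ 3.240370, g(4.5) ≈ 3.464102.
Sum = Σ Δs_i · g(s_i).
Sum ≈ 10.663736.

10.663736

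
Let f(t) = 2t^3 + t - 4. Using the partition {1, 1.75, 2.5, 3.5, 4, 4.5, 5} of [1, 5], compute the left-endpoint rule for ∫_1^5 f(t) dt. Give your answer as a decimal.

Subinterval widths: 0.75, 0.75, 1, 0.5, 0.5, 0.5.
Left endpoints: 1, 1.75, 2.5, 3.5, 4, 4.5.
f(1) = -1, f(1.75) = 8.46875, f(2.5) = 29.75, f(3.5) = 85.25, f(4) = 128, f(4.5) = 182.75.
Sum = Σ Δt_i · f(t_i).
Sum = 233.3515625.

233.3515625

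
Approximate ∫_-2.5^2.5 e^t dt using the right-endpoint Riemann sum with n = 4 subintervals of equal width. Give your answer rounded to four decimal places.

Δt = (2.5 − (-2.5))/4 = 1.25.
Right endpoints: -1.25, 0, 1.25, 2.5.
f(-1.25) ≈ 0.2865, f(0) ≈ 1.0000, f(1.25) ≈ 3.4903, f(2.5) ≈ 12.1825.
Sum = Δt · [f(-1.25) + f(0) + f(1.25) + f(2.5)].
Sum ≈ 21.1992.

21.1992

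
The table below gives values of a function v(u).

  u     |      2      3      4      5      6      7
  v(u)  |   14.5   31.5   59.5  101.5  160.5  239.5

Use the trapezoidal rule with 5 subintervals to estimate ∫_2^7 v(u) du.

480

Δu = 1.
T_5 = (1/2)·[14.5 + 2·31.5 + 2·59.5 + 2·101.5 + 2·160.5 + 239.5] = 480.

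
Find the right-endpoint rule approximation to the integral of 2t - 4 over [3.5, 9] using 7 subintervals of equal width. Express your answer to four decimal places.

Δt = (9 − 3.5)/7 = 11/14.
Right endpoints: 30/7, 71/14, 41/7, 93/14, 52/7, 115/14, 9.
f(30/7) = 32/7, f(71/14) = 43/7, f(41/7) = 54/7, f(93/14) = 65/7, f(52/7) = 76/7, f(115/14) = 87/7, f(9) = 14.
Sum = Δt · [f(30/7) + f(71/14) + f(41/7) + ...].
Sum ≈ 51.0714.

51.0714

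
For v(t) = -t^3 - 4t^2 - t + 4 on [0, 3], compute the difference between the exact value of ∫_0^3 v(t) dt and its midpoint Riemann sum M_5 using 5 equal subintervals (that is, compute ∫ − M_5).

Exact integral: ∫_0^3 v(t) dt = -48.75.
M_5 = -47.985.
Error = -48.75 − (-47.985) = -0.765.

-0.765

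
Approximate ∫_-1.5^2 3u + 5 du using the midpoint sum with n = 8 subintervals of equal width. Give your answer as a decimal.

Δu = (2 − (-1.5))/8 = 0.4375.
Midpoints: -1.28125, -0.84375, -0.40625, 0.03125, 0.46875, 0.90625, 1.34375, 1.78125.
f(-1.28125) = 1.15625, f(-0.84375) = 2.46875, f(-0.40625) = 3.78125, f(0.03125) = 5.09375, f(0.46875) = 6.40625, f(0.90625) = 7.71875, f(1.34375) = 9.03125, f(1.78125) = 10.34375.
Sum = Δu · [f(-1.28125) + f(-0.84375) + f(-0.40625) + ...].
Sum = 20.125.

20.125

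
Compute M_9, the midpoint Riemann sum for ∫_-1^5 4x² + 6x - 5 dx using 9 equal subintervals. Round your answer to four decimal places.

Δx = (5 − (-1))/9 = 2/3.
Midpoints: -2/3, 0, 2/3, 4/3, 2, 8/3, 10/3, 4, 14/3.
f(-2/3) = -65/9, f(0) = -5, f(2/3) = 7/9, f(4/3) = 91/9, f(2) = 23, f(8/3) = 355/9, f(10/3) = 535/9, f(4) = 83, f(14/3) = 991/9.
Sum = Δx · [f(-2/3) + f(0) + f(2/3) + ...].
Sum ≈ 209.1111.

209.1111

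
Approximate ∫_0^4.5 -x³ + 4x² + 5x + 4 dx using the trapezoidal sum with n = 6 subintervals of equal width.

86.44921875

Δx = (4.5 − 0)/6 = 0.75.
f(0) = 4, f(0.75) = 9.578125, f(1.5) = 17.125, f(2.25) = 24.109375, f(3) = 28, f(3.75) = 26.265625, f(4.5) = 16.375.
T_6 = (Δx/2)·[f(x_0) + 2f(x_1) + ... + 2f(x_{5}) + f(x_6)].
Sum = 86.44921875.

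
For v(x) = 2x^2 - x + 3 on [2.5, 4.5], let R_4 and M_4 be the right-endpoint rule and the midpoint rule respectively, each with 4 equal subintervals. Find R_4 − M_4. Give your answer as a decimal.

6.75

R_4 = 56.
M_4 = 49.25.
R_4 − M_4 = 6.75.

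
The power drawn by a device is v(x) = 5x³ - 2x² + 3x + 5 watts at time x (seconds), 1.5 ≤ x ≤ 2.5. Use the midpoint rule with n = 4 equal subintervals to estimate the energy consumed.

Δx = (2.5 − 1.5)/4 = 0.25.
Midpoints: 1.625, 1.875, 2.125, 2.375.
v(1.625) = 13337/512, v(1.875) = 18715/512, v(2.125) = 25765/512, v(2.375) = 34727/512.
Sum = Δx · [v(1.625) + v(1.875) + v(2.125) + v(2.375)].
Sum = 45.1875.

45.1875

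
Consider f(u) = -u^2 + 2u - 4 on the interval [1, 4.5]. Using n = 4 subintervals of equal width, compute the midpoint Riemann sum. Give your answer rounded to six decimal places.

Δu = (4.5 − 1)/4 = 0.875.
Midpoints: 1.4375, 2.3125, 3.1875, 4.0625.
f(1.4375) = -3.19140625, f(2.3125) = -4.72265625, f(3.1875) = -7.78515625, f(4.0625) = -12.37890625.
Sum = Δu · [f(1.4375) + f(2.3125) + f(3.1875) + f(4.0625)].
Sum ≈ -24.568359.

-24.568359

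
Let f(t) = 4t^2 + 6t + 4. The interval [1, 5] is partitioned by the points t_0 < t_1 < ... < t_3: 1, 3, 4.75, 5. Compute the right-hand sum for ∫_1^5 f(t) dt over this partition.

Subinterval widths: 2, 1.75, 0.25.
Right endpoints: 3, 4.75, 5.
f(3) = 58, f(4.75) = 122.75, f(5) = 134.
Sum = Σ Δt_i · f(t_i).
Sum = 364.3125.

364.3125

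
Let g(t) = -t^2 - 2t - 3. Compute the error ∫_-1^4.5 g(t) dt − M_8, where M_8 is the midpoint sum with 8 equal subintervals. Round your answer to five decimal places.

Exact integral: ∫_-1^4.5 g(t) dt ≈ -66.4583333.
M_8 ≈ -66.2416992.
Error ≈ -66.4583333 − (-66.2416992) ≈ -0.21663.

-0.21663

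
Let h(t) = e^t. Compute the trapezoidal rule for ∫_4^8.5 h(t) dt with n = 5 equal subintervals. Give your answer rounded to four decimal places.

Δt = (8.5 − 4)/5 = 0.9.
h(4) ≈ 54.5982, h(4.9) ≈ 134.2898, h(5.8) ≈ 330.2996, h(6.7) ≈ 812.4058, h(7.6) ≈ 1998.1959, h(8.5) ≈ 4914.7688.
T_5 = (Δt/2)·[h(t_0) + 2h(t_1) + ... + 2h(t_{4}) + h(t_5)].
Sum ≈ 5183.8871.

5183.8871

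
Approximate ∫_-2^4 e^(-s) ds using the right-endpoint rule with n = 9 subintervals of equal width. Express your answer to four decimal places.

Δs = (4 − (-2))/9 = 2/3.
Right endpoints: -4/3, -2/3, 0, 2/3, 4/3, 2, 8/3, 10/3, 4.
f(-4/3) ≈ 3.7937, f(-2/3) ≈ 1.9477, f(0) ≈ 1.0000, f(2/3) ≈ 0.5134, f(4/3) ≈ 0.2636, f(2) ≈ 0.1353, f(8/3) ≈ 0.0695, f(10/3) ≈ 0.0357, f(4) ≈ 0.0183.
Sum = Δs · [f(-4/3) + f(-2/3) + f(0) + ...].
Sum ≈ 5.1848.

5.1848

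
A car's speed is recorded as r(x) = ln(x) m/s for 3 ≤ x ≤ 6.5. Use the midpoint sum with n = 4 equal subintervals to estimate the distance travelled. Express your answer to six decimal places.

Δx = (6.5 − 3)/4 = 0.875.
Midpoints: 3.4375, 4.3125, 5.1875, 6.0625.
r(3.4375) ≈ 1.234744, r(4.3125) ≈ 1.461518, r(5.1875) ≈ 1.646252, r(6.0625) ≈ 1.802122.
Sum = Δx · [r(3.4375) + r(4.3125) + r(5.1875) + r(6.0625)].
Sum ≈ 5.376557.

5.376557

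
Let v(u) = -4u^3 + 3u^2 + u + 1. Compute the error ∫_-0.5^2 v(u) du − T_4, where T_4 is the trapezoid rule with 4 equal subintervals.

0.9765625

Exact integral: ∫_-0.5^2 v(u) du = -3.4375.
T_4 = -4.4140625.
Error = -3.4375 − (-4.4140625) = 0.9765625.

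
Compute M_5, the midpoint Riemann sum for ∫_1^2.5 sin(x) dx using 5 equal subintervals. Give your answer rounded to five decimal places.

Δx = (2.5 − 1)/5 = 0.3.
Midpoints: 1.15, 1.45, 1.75, 2.05, 2.35.
f(1.15) ≈ 0.91276, f(1.45) ≈ 0.99271, f(1.75) ≈ 0.98399, f(2.05) ≈ 0.88736, f(2.35) ≈ 0.71147.
Sum = Δx · [f(1.15) + f(1.45) + f(1.75) + f(2.05) + f(2.35)].
Sum ≈ 1.34649.

1.34649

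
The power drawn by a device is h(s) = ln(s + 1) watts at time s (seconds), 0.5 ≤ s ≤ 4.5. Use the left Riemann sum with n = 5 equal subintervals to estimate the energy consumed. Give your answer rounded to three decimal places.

4.223

Δs = (4.5 − 0.5)/5 = 0.8.
Left endpoints: 0.5, 1.3, 2.1, 2.9, 3.7.
h(0.5) ≈ 0.405, h(1.3) ≈ 0.833, h(2.1) ≈ 1.131, h(2.9) ≈ 1.361, h(3.7) ≈ 1.548.
Sum = Δs · [h(0.5) + h(1.3) + h(2.1) + h(2.9) + h(3.7)].
Sum ≈ 4.223.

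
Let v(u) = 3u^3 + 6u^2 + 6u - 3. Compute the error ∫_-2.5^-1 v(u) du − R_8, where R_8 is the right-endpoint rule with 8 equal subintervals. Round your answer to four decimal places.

-1.9182

Exact integral: ∫_-2.5^-1 v(u) du = -19.546875.
R_8 ≈ -17.628662.
Error ≈ -19.546875 − (-17.628662) ≈ -1.9182.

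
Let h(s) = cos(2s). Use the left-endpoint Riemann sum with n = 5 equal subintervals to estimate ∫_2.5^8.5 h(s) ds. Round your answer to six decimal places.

0.334718

Δs = (8.5 − 2.5)/5 = 1.2.
Left endpoints: 2.5, 3.7, 4.9, 6.1, 7.3.
h(2.5) ≈ 0.283662, h(3.7) ≈ 0.438547, h(4.9) ≈ -0.930426, h(6.1) ≈ 0.933634, h(7.3) ≈ -0.446485.
Sum = Δs · [h(2.5) + h(3.7) + h(4.9) + h(6.1) + h(7.3)].
Sum ≈ 0.334718.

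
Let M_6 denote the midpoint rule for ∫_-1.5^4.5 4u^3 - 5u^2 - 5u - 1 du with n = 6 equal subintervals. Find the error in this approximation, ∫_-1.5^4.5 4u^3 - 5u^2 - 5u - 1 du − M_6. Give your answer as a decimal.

Exact integral: ∫_-1.5^4.5 f(u) du = 196.5.
M_6 = 190.
Error = 196.5 − 190 = 6.5.

6.5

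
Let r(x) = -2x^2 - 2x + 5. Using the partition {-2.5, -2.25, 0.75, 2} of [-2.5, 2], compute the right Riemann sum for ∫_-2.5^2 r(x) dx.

-1.78125

Subinterval widths: 0.25, 3, 1.25.
Right endpoints: -2.25, 0.75, 2.
r(-2.25) = -0.625, r(0.75) = 2.375, r(2) = -7.
Sum = Σ Δx_i · r(x_i).
Sum = -1.78125.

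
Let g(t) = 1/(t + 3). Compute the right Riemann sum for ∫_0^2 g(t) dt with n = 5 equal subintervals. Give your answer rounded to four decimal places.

Δt = (2 − 0)/5 = 0.4.
Right endpoints: 0.4, 0.8, 1.2, 1.6, 2.
g(0.4) = 5/17, g(0.8) = 5/19, g(1.2) = 5/21, g(1.6) = 5/23, g(2) = 0.2.
Sum = Δt · [g(0.4) + g(0.8) + g(1.2) + g(1.6) + g(2)].
Sum ≈ 0.4851.

0.4851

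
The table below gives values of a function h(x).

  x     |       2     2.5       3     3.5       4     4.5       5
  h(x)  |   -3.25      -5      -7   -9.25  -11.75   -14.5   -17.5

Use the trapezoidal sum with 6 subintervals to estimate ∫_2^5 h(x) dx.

Δx = 0.5.
T_6 = (0.5/2)·[(-3.25) + 2·(-5) + 2·(-7) + 2·(-9.25) + 2·(-11.75) + 2·(-14.5) + (-17.5)] = -28.9375.

-28.9375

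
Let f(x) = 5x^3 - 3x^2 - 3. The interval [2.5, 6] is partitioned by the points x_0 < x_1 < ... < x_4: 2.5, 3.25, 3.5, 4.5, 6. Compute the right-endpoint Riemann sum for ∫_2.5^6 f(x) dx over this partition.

Subinterval widths: 0.75, 0.25, 1, 1.5.
Right endpoints: 3.25, 3.5, 4.5, 6.
f(3.25) = 136.953125, f(3.5) = 174.625, f(4.5) = 391.875, f(6) = 969.
Sum = Σ Δx_i · f(x_i).
Sum = 1991.74609375.

1991.74609375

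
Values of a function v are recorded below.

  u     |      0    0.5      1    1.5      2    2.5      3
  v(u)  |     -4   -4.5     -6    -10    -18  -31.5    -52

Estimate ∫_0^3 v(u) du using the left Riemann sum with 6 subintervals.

-37

Δu = 0.5.
Sum = 0.5·[(-4) + (-4.5) + (-6) + (-10) + (-18) + (-31.5)] = -37.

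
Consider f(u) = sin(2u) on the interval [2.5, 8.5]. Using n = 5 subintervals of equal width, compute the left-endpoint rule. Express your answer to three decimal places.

0.132

Δu = (8.5 − 2.5)/5 = 1.2.
Left endpoints: 2.5, 3.7, 4.9, 6.1, 7.3.
f(2.5) ≈ -0.959, f(3.7) ≈ 0.899, f(4.9) ≈ -0.366, f(6.1) ≈ -0.358, f(7.3) ≈ 0.895.
Sum = Δu · [f(2.5) + f(3.7) + f(4.9) + f(6.1) + f(7.3)].
Sum ≈ 0.132.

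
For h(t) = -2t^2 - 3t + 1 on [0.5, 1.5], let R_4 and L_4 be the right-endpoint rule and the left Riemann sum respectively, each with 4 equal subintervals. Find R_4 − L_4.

-1.75

R_4 = -5.0625.
L_4 = -3.3125.
R_4 − L_4 = -1.75.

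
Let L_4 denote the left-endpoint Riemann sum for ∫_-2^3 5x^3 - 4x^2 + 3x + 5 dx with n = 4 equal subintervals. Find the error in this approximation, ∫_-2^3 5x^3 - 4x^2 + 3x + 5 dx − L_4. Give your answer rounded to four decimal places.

Exact integral: ∫_-2^3 f(x) dx ≈ 67.083333.
L_4 = -34.609375.
Error ≈ 67.083333 − (-34.609375) ≈ 101.6927.

101.6927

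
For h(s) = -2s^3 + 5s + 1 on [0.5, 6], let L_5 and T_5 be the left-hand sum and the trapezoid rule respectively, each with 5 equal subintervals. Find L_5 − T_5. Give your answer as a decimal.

L_5 = -352.385.
T_5 = -574.7225.
L_5 − T_5 = 222.3375.

222.3375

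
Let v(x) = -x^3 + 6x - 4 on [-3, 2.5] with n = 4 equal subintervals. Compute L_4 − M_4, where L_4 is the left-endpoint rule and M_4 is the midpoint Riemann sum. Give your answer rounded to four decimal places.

8.5669

L_4 ≈ -11.848633.
M_4 ≈ -20.415527.
L_4 − M_4 ≈ 8.5669.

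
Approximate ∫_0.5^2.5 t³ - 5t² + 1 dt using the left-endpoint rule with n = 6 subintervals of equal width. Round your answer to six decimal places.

-11.685185

Δt = (2.5 − 0.5)/6 = 1/3.
Left endpoints: 0.5, 5/6, 7/6, 1.5, 11/6, 13/6.
f(0.5) = -0.125, f(5/6) = -409/216, f(7/6) = -911/216, f(1.5) = -6.875, f(11/6) = -2083/216, f(13/6) = -2657/216.
Sum = Δt · [f(0.5) + f(5/6) + f(7/6) + ...].
Sum ≈ -11.685185.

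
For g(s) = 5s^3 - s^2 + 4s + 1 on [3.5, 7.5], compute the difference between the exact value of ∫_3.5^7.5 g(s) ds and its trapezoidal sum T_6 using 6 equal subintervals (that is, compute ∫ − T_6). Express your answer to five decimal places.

-24.14815

Exact integral: ∫_3.5^7.5 g(s) ds ≈ 3733.1666667.
T_6 ≈ 3757.3148148.
Error ≈ 3733.1666667 − 3757.3148148 ≈ -24.14815.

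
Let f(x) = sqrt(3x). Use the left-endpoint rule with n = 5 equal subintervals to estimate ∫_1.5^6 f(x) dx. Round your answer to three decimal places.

Δx = (6 − 1.5)/5 = 0.9.
Left endpoints: 1.5, 2.4, 3.3, 4.2, 5.1.
f(1.5) ≈ 2.121, f(2.4) ≈ 2.683, f(3.3) ≈ 3.146, f(4.2) ≈ 3.550, f(5.1) ≈ 3.912.
Sum = Δx · [f(1.5) + f(2.4) + f(3.3) + f(4.2) + f(5.1)].
Sum ≈ 13.871.

13.871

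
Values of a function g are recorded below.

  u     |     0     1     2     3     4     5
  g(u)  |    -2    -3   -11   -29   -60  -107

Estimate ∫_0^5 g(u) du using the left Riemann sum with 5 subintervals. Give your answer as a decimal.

-105

Δu = 1.
Sum = 1·[(-2) + (-3) + (-11) + (-29) + (-60)] = -105.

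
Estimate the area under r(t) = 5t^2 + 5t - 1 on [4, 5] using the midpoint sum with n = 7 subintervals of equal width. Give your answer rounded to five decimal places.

Δt = (5 − 4)/7 = 1/7.
Midpoints: 57/14, 59/14, 61/14, 4.5, 65/14, 67/14, 69/14.
r(57/14) = 20039/196, r(59/14) = 21339/196, r(61/14) = 22679/196, r(4.5) = 122.75, r(65/14) = 25479/196, r(67/14) = 26939/196, r(69/14) = 28439/196.
Sum = Δt · [r(57/14) + r(59/14) + r(61/14) + ...].
Sum ≈ 123.15816.

123.15816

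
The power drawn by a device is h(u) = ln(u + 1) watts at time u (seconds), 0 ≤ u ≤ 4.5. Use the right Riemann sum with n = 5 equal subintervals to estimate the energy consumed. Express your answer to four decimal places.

5.5895

Δu = (4.5 − 0)/5 = 0.9.
Right endpoints: 0.9, 1.8, 2.7, 3.6, 4.5.
h(0.9) ≈ 0.6419, h(1.8) ≈ 1.0296, h(2.7) ≈ 1.3083, h(3.6) ≈ 1.5261, h(4.5) ≈ 1.7047.
Sum = Δu · [h(0.9) + h(1.8) + h(2.7) + h(3.6) + h(4.5)].
Sum ≈ 5.5895.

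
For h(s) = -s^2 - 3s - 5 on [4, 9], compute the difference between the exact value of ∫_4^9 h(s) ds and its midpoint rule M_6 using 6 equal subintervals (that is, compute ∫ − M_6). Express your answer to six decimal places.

-0.289352

Exact integral: ∫_4^9 h(s) ds ≈ -344.16666667.
M_6 ≈ -343.87731481.
Error ≈ -344.16666667 − (-343.87731481) ≈ -0.289352.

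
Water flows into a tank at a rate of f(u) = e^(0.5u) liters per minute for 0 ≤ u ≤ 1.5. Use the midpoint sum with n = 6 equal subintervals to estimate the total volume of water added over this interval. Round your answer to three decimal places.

2.233

Δu = (1.5 − 0)/6 = 0.25.
Midpoints: 0.125, 0.375, 0.625, 0.875, 1.125, 1.375.
f(0.125) ≈ 1.064, f(0.375) ≈ 1.206, f(0.625) ≈ 1.367, f(0.875) ≈ 1.549, f(1.125) ≈ 1.755, f(1.375) ≈ 1.989.
Sum = Δu · [f(0.125) + f(0.375) + f(0.625) + ...].
Sum ≈ 2.233.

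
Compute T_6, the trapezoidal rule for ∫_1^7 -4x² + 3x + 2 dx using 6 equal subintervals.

-376

Δx = (7 − 1)/6 = 1.
f(1) = 1, f(2) = -8, f(3) = -25, f(4) = -50, f(5) = -83, f(6) = -124, f(7) = -173.
T_6 = (Δx/2)·[f(x_0) + 2f(x_1) + ... + 2f(x_{5}) + f(x_6)].
Sum = -376.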